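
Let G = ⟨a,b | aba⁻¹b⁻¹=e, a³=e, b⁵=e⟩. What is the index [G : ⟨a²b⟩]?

First find ord(a²b) by computing successive powers:
  (a²b)¹ = a²b, (a²b)² = ab², (a²b)³ = b³, (a²b)⁴ = a²b⁴, (a²b)⁵ = a, (a²b)⁶ = b, (a²b)⁷ = a²b², (a²b)⁸ = ab³, (a²b)⁹ = b⁴, (a²b)¹⁰ = a², (a²b)¹¹ = ab, (a²b)¹² = b², (a²b)¹³ = a²b³, (a²b)¹⁴ = ab⁴, (a²b)¹⁵ = e.
So |⟨a²b⟩| = ord(a²b) = 15. With |G| = 15, by Lagrange [G : ⟨a²b⟩] = 15/15 = 1.

Answer: 1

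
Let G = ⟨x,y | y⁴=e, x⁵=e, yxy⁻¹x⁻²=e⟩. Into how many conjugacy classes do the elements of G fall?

The conjugacy classes (representative and size) are:
  [e] (size 1), [x⁴] (size 4), [x²y] (size 5), [y²] (size 5), [x³y³] (size 5).
Class equation: 1 + 4 + 5 + 5 + 5 = 20 = |G|. So G has 5 conjugacy classes.

Answer: 5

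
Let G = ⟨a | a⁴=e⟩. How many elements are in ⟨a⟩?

|⟨a⟩| equals the order of a. Compute successive powers until reaching e:
  a¹ = a, a² = a², a³ = a³, a⁴ = e.
The smallest positive k with aᵏ = e is 4, so |⟨a⟩| = 4.

Answer: 4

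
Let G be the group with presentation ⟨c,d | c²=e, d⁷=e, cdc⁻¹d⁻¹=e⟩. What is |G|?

Enumerate words in the generators, reducing via the relations: the distinct elements are
  {c, d, e, cd, d², d³, d⁴, d⁵, d⁶, cd², cd³, cd⁴, cd⁵, cd⁶}.
No further products give new elements, so |G| = 14.

Answer: 14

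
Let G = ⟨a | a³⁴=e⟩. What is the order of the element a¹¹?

Compute successive powers until reaching e:
  (a¹¹)¹ = a¹¹, (a¹¹)² = a²², (a¹¹)³ = a³³, (a¹¹)⁴ = a¹⁰, (a¹¹)⁵ = a²¹, (a¹¹)⁶ = a³², (a¹¹)⁷ = a⁹, (a¹¹)⁸ = a²⁰, (a¹¹)⁹ = a³¹, (a¹¹)¹⁰ = a⁸, (a¹¹)¹¹ = a¹⁹, (a¹¹)¹² = a³⁰, (a¹¹)¹³ = a⁷, (a¹¹)¹⁴ = a¹⁸, (a¹¹)¹⁵ = a²⁹, (a¹¹)¹⁶ = a⁶, (a¹¹)¹⁷ = a¹⁷, (a¹¹)¹⁸ = a²⁸, (a¹¹)¹⁹ = a⁵, (a¹¹)²⁰ = a¹⁶, (a¹¹)²¹ = a²⁷, (a¹¹)²² = a⁴, (a¹¹)²³ = a¹⁵, (a¹¹)²⁴ = a²⁶, (a¹¹)²⁵ = a³, (a¹¹)²⁶ = a¹⁴, (a¹¹)²⁷ = a²⁵, (a¹¹)²⁸ = a², (a¹¹)²⁹ = a¹³, (a¹¹)³⁰ = a²⁴, (a¹¹)³¹ = a, (a¹¹)³² = a¹², (a¹¹)³³ = a²³, (a¹¹)³⁴ = e.
The smallest positive k with (a¹¹)ᵏ = e is 34.

Answer: 34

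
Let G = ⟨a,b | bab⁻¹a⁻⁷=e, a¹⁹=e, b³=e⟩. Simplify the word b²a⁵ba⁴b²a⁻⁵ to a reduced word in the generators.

Multiply left to right, reducing at each step:
  (b²) · a⁵ = a¹⁷b²
  (a¹⁷b²) · b = a¹⁷
  (a¹⁷) · a⁴ = a²
  (a²) · b² = a²b²
  (a²b²) · a⁻⁵ = a⁴b²

Answer: a⁴b²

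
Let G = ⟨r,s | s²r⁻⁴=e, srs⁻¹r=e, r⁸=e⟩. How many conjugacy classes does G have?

The conjugacy classes (representative and size) are:
  [e] (size 1), [r⁷] (size 2), [r²] (size 2), [r⁵] (size 2), [r⁴] (size 1), [r²s⁻¹] (size 4), [r³s] (size 4).
Class equation: 1 + 2 + 2 + 2 + 1 + 4 + 4 = 16 = |G|. So G has 7 conjugacy classes.

Answer: 7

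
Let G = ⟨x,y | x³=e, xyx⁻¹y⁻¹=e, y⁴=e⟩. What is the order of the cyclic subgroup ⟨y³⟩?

|⟨y³⟩| equals the order of y³. Compute successive powers until reaching e:
  (y³)¹ = y³, (y³)² = y², (y³)³ = y, (y³)⁴ = e.
The smallest positive k with (y³)ᵏ = e is 4, so |⟨y³⟩| = 4.

Answer: 4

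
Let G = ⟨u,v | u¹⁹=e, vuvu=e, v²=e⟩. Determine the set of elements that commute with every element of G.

An element z ∈ Z(G) iff z commutes with every generator.
For example e is central: e·u = u = u·e; e·v = v = v·e.
Whereas u ∉ Z(G) since u·v = uv ≠ u¹⁸v = v·u.
Checking each of the 38 elements this way gives Z(G) = {e}, of order 1.

Answer: {e}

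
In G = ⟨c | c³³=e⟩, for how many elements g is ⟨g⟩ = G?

G is cyclic of order 33. An element generates G iff its order is 33, and a cyclic group of order 33 has exactly φ(33) = 20 such elements.

Answer: 20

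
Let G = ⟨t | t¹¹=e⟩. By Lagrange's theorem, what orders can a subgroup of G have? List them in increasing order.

|G| = 11 = 11. By Lagrange's theorem the order of any subgroup divides 11; the divisors of 11 are 1, 11.

Answer: 1, 11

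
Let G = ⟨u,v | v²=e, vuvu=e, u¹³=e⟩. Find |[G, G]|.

G' = [G, G] is generated by all commutators. The generator-pair commutators are: [u, v] = u².
The subgroup they normally generate is {e, u, u², u³, u⁴, u⁵, u⁶, u⁷, u⁸, u⁹, u¹⁰, u¹¹, u¹²}, of order 13.
Check: |G/G'| = 26/13 = 2 is the order of the abelianisation.

Answer: 13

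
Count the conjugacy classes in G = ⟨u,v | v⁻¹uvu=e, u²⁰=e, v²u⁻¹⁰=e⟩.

The conjugacy classes (representative and size) are:
  [e] (size 1), [u] (size 2), [u²] (size 2), [u³] (size 2), [u⁴] (size 2), [u⁵] (size 2), [u¹⁴] (size 2), [u⁷] (size 2), [u⁸] (size 2), [u¹¹] (size 2), [u¹⁰] (size 1), [u²v⁻¹] (size 10), [u⁹v] (size 10).
Class equation: 1 + 2 + 2 + 2 + 2 + 2 + 2 + 2 + 2 + 2 + 1 + 10 + 10 = 40 = |G|. So G has 13 conjugacy classes.

Answer: 13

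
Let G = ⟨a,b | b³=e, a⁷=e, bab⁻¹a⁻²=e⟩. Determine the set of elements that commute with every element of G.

An element z ∈ Z(G) iff z commutes with every generator.
For example e is central: e·a = a = a·e; e·b = b = b·e.
Whereas a ∉ Z(G) since a·b = ab ≠ a²b = b·a.
Checking each of the 21 elements this way gives Z(G) = {e}, of order 1.

Answer: {e}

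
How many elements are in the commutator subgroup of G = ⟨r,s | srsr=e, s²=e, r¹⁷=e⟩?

G' = [G, G] is generated by all commutators. The generator-pair commutators are: [r, s] = r².
The subgroup they normally generate is {e, r, r², r³, r⁴, r⁵, r⁶, r⁷, r⁸, r⁹, r¹⁰, r¹¹, r¹², r¹³, r¹⁴, r¹⁵, r¹⁶}, of order 17.
Check: |G/G'| = 34/17 = 2 is the order of the abelianisation.

Answer: 17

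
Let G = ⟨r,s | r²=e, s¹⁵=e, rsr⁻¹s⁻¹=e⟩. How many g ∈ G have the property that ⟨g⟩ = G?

G is cyclic of order 30. An element generates G iff its order is 30, and a cyclic group of order 30 has exactly φ(30) = 8 such elements.

Answer: 8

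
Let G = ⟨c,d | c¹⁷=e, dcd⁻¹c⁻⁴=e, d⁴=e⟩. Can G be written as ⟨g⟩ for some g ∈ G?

Every cyclic group is abelian. But c·d = cd while d·c = c⁴d, so c·d ≠ d·c and G is not abelian. Hence G is not cyclic.

Answer: No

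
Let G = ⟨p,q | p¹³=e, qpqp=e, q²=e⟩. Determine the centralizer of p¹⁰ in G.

⟨p¹⁰⟩ ⊆ C_G(p¹⁰) since powers of p¹⁰ commute with p¹⁰; so |C_G(p¹⁰)| ≥ |⟨p¹⁰⟩| = 13.
By orbit–stabilizer, |C_G(p¹⁰)| = |G| / |conj. class of p¹⁰| = 26 / 2 = 13.
The 13 elements commuting with p¹⁰ are {e, p, p², p³, p⁴, p⁵, p⁶, p⁷, p⁸, p⁹, p¹⁰, p¹¹, p¹²}.

Answer: {e, p, p², p³, p⁴, p⁵, p⁶, p⁷, p⁸, p⁹, p¹⁰, p¹¹, p¹²}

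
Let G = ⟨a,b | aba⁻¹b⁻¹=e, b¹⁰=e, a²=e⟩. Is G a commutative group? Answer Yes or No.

Each pair of generators commutes: a·b = ab = b·a. Since the generators pairwise commute, every element of G commutes with every other, so G is abelian.

Answer: Yes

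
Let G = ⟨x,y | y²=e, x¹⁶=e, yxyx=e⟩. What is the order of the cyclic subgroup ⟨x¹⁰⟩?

|⟨x¹⁰⟩| equals the order of x¹⁰. Compute successive powers until reaching e:
  (x¹⁰)¹ = x¹⁰, (x¹⁰)² = x⁴, (x¹⁰)³ = x¹⁴, (x¹⁰)⁴ = x⁸, (x¹⁰)⁵ = x², (x¹⁰)⁶ = x¹², (x¹⁰)⁷ = x⁶, (x¹⁰)⁸ = e.
The smallest positive k with (x¹⁰)ᵏ = e is 8, so |⟨x¹⁰⟩| = 8.

Answer: 8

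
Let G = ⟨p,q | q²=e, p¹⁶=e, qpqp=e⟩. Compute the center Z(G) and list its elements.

An element z ∈ Z(G) iff z commutes with every generator.
For example p⁸ is central: (p⁸)·p = p⁹ = p·(p⁸); (p⁸)·q = p⁸q = q·(p⁸).
Whereas p ∉ Z(G) since p·q = pq ≠ p¹⁵q = q·p.
Checking each of the 32 elements this way gives Z(G) = {e, p⁸}, of order 2.

Answer: {e, p⁸}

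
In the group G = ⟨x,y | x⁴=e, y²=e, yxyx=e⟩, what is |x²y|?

Compute successive powers until reaching e:
  (x²y)¹ = x²y, (x²y)² = e.
The smallest positive k with (x²y)ᵏ = e is 2.

Answer: 2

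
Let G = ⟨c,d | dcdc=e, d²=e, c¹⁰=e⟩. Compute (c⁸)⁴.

Compute successive powers of (c⁸), reducing at each step:
  (c⁸)²: (c⁸) · c⁸ = c⁶
  (c⁸)³: (c⁶) · c⁸ = c⁴
  (c⁸)⁴: (c⁴) · c⁸ = c²

Answer: c²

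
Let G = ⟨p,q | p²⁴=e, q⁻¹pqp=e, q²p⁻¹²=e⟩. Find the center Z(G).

An element z ∈ Z(G) iff z commutes with every generator.
For example p¹² is central: (p¹²)·p = p¹³ = p·(p¹²); (p¹²)·q = q⁻¹ = q·(p¹²).
Whereas p ∉ Z(G) since p·q = pq ≠ p¹¹q⁻¹ = q·p.
Checking each of the 48 elements this way gives Z(G) = {e, p¹²}, of order 2.

Answer: {e, p¹²}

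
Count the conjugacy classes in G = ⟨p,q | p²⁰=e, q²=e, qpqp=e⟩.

The conjugacy classes (representative and size) are:
  [e] (size 1), [p] (size 2), [p¹⁸] (size 2), [p³] (size 2), [p⁴] (size 2), [p¹⁵] (size 2), [p¹⁴] (size 2), [p⁷] (size 2), [p¹²] (size 2), [p¹¹] (size 2), [p¹⁰] (size 1), [p¹⁸q] (size 10), [p⁵q] (size 10).
Class equation: 1 + 2 + 2 + 2 + 2 + 2 + 2 + 2 + 2 + 2 + 1 + 10 + 10 = 40 = |G|. So G has 13 conjugacy classes.

Answer: 13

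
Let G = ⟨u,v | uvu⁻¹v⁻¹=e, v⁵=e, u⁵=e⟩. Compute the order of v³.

Compute successive powers until reaching e:
  (v³)¹ = v³, (v³)² = v, (v³)³ = v⁴, (v³)⁴ = v², (v³)⁵ = e.
The smallest positive k with (v³)ᵏ = e is 5.

Answer: 5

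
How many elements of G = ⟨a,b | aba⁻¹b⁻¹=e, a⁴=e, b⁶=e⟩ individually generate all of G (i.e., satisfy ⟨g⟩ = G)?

⟨g⟩ = G would require ord(g) = |G| = 24, but the maximum element order in G is 12 < 24. So G is not cyclic and no single element generates it: the count is 0.

Answer: 0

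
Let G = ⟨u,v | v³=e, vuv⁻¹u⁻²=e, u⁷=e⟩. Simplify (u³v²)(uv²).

Compute (u³v²) · (uv²) by multiplying left to right and reducing via the relations at each step:
  (u³v²) · u = v²
  (v²) · v² = v

Answer: v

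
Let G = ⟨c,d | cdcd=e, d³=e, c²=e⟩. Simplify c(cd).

Compute c · (cd) by multiplying left to right and reducing via the relations at each step:
  c · c = e
  e · d = d

Answer: d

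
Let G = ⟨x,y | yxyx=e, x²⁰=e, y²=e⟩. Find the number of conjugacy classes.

The conjugacy classes (representative and size) are:
  [e] (size 1), [x] (size 2), [x¹⁸] (size 2), [x³] (size 2), [x⁴] (size 2), [x¹⁵] (size 2), [x¹⁴] (size 2), [x⁷] (size 2), [x¹²] (size 2), [x¹¹] (size 2), [x¹⁰] (size 1), [x¹⁸y] (size 10), [x⁵y] (size 10).
Class equation: 1 + 2 + 2 + 2 + 2 + 2 + 2 + 2 + 2 + 2 + 1 + 10 + 10 = 40 = |G|. So G has 13 conjugacy classes.

Answer: 13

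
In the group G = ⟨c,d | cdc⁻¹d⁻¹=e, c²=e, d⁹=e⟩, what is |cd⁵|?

Compute successive powers until reaching e:
  (cd⁵)¹ = cd⁵, (cd⁵)² = d, (cd⁵)³ = cd⁶, (cd⁵)⁴ = d², (cd⁵)⁵ = cd⁷, (cd⁵)⁶ = d³, (cd⁵)⁷ = cd⁸, (cd⁵)⁸ = d⁴, (cd⁵)⁹ = c, (cd⁵)¹⁰ = d⁵, (cd⁵)¹¹ = cd, (cd⁵)¹² = d⁶, (cd⁵)¹³ = cd², (cd⁵)¹⁴ = d⁷, (cd⁵)¹⁵ = cd³, (cd⁵)¹⁶ = d⁸, (cd⁵)¹⁷ = cd⁴, (cd⁵)¹⁸ = e.
The smallest positive k with (cd⁵)ᵏ = e is 18.

Answer: 18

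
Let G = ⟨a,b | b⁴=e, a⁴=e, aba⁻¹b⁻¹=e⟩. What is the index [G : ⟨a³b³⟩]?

First find ord(a³b³) by computing successive powers:
  (a³b³)¹ = a³b³, (a³b³)² = a²b², (a³b³)³ = ab, (a³b³)⁴ = e.
So |⟨a³b³⟩| = ord(a³b³) = 4. With |G| = 16, by Lagrange [G : ⟨a³b³⟩] = 16/4 = 4.

Answer: 4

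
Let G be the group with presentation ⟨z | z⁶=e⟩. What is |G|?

G is generated by a single element, so G is cyclic. The relator gives z⁶ = e and no smaller power is forced to be e, so the 6 powers {e, z, z², z³, z⁴, z⁵} are distinct. Hence |G| = 6.

Answer: 6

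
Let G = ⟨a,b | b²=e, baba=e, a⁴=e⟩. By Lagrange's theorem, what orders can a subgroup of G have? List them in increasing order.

|G| = 8 = 2³. By Lagrange's theorem the order of any subgroup divides 8; the divisors of 8 are 1, 2, 4, 8.

Answer: 1, 2, 4, 8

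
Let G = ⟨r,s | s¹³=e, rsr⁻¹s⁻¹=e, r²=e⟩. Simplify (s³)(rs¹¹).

Compute (s³) · (rs¹¹) by multiplying left to right and reducing via the relations at each step:
  (s³) · r = rs³
  (rs³) · s¹¹ = rs

Answer: rs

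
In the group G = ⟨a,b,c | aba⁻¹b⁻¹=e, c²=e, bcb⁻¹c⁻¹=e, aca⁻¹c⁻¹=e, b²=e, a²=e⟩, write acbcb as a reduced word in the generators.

Multiply left to right, reducing at each step:
  a · c = ac
  (ac) · b = abc
  (abc) · c = ab
  (ab) · b = a

Answer: a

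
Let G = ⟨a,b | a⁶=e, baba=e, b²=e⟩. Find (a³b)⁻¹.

The order of (a³b) is 2 (smallest k with (a³b)ᵏ = e), so (a³b)⁻¹ = (a³b)¹ = a³b.
Check: (a³b) · (a³b) → (a³b) · a³ = b;   b · b = e, giving e as required.

Answer: a³b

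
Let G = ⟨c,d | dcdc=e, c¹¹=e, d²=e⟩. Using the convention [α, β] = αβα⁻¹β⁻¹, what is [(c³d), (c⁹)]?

[(c³d), (c⁹)] = (c³d)·(c⁹)·(c³d)⁻¹·(c⁹)⁻¹.
  (c³d) · (c⁹) = c⁵d
  (c⁵d) · (c³d) = c²
  (c²) · (c²) = c⁴

Answer: c⁴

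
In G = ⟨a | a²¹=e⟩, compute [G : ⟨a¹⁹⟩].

First find ord(a¹⁹) by computing successive powers:
  (a¹⁹)¹ = a¹⁹, (a¹⁹)² = a¹⁷, (a¹⁹)³ = a¹⁵, (a¹⁹)⁴ = a¹³, (a¹⁹)⁵ = a¹¹, (a¹⁹)⁶ = a⁹, (a¹⁹)⁷ = a⁷, (a¹⁹)⁸ = a⁵, (a¹⁹)⁹ = a³, (a¹⁹)¹⁰ = a, (a¹⁹)¹¹ = a²⁰, (a¹⁹)¹² = a¹⁸, (a¹⁹)¹³ = a¹⁶, (a¹⁹)¹⁴ = a¹⁴, (a¹⁹)¹⁵ = a¹², (a¹⁹)¹⁶ = a¹⁰, (a¹⁹)¹⁷ = a⁸, (a¹⁹)¹⁸ = a⁶, (a¹⁹)¹⁹ = a⁴, (a¹⁹)²⁰ = a², (a¹⁹)²¹ = e.
So |⟨a¹⁹⟩| = ord(a¹⁹) = 21. With |G| = 21, by Lagrange [G : ⟨a¹⁹⟩] = 21/21 = 1.

Answer: 1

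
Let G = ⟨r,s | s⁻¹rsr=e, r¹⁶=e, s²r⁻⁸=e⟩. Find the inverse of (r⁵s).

The order of (r⁵s) is 4 (smallest k with (r⁵s)ᵏ = e), so (r⁵s)⁻¹ = (r⁵s)³ = r⁵s⁻¹.
Check: (r⁵s) · (r⁵s⁻¹) → (r⁵s) · r⁵ = s;   s · s⁻¹ = e, giving e as required.

Answer: r⁵s⁻¹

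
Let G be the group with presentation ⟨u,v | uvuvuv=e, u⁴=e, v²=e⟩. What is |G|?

Enumerate words in the generators, reducing via the relations: the distinct elements are
  {e, u, v, uv, u², u³, vu, uvu, u²v, u³v, vu², vu³, uvu², uvu³, u²vu, u³vu, vu²v, uvu²v, u²vu², u²vu³, u³vu², u³vu³, u²vu²v, u³vu²v}.
No further products give new elements, so |G| = 24.

Answer: 24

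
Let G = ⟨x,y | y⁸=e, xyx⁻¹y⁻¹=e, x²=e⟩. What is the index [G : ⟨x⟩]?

First find ord(x) by computing successive powers:
  x¹ = x, x² = e.
So |⟨x⟩| = ord(x) = 2. With |G| = 16, by Lagrange [G : ⟨x⟩] = 16/2 = 8.

Answer: 8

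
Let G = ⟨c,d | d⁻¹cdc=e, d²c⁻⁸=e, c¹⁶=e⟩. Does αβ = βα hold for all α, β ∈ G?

c·d = cd but d·c = c⁷d⁻¹, so c·d ≠ d·c and G is not abelian.

Answer: No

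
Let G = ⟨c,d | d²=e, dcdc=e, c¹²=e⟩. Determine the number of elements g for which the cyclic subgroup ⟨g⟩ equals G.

⟨g⟩ = G would require ord(g) = |G| = 24, but the maximum element order in G is 12 < 24. So G is not cyclic and no single element generates it: the count is 0.

Answer: 0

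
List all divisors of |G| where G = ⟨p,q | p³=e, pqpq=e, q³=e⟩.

|G| = 12 = 2² · 3. By Lagrange's theorem the order of any subgroup divides 12; the divisors of 12 are 1, 2, 3, 4, 6, 12.

Answer: 1, 2, 3, 4, 6, 12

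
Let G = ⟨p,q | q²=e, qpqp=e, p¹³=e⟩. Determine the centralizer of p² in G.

⟨p²⟩ ⊆ C_G(p²) since powers of p² commute with p²; so |C_G(p²)| ≥ |⟨p²⟩| = 13.
By orbit–stabilizer, |C_G(p²)| = |G| / |conj. class of p²| = 26 / 2 = 13.
The 13 elements commuting with p² are {e, p, p², p³, p⁴, p⁵, p⁶, p⁷, p⁸, p⁹, p¹⁰, p¹¹, p¹²}.

Answer: {e, p, p², p³, p⁴, p⁵, p⁶, p⁷, p⁸, p⁹, p¹⁰, p¹¹, p¹²}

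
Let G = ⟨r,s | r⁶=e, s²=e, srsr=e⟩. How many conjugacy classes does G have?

The conjugacy classes (representative and size) are:
  [e] (size 1), [r⁵] (size 2), [r⁴] (size 2), [r³] (size 1), [s] (size 3), [r³s] (size 3).
Class equation: 1 + 2 + 2 + 1 + 3 + 3 = 12 = |G|. So G has 6 conjugacy classes.

Answer: 6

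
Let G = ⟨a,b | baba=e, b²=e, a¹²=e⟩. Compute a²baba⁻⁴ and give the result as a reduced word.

Multiply left to right, reducing at each step:
  (a²) · b = a²b
  (a²b) · a = ab
  (ab) · b = a
  a · a⁻⁴ = a⁹

Answer: a⁹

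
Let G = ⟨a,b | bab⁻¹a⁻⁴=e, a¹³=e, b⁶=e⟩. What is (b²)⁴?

Compute successive powers of (b²), reducing at each step:
  (b²)²: (b²) · b² = b⁴
  (b²)³: (b⁴) · b² = e
  (b²)⁴: e · b² = b²

Answer: b²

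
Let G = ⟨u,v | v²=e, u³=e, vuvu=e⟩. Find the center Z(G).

An element z ∈ Z(G) iff z commutes with every generator.
For example e is central: e·u = u = u·e; e·v = v = v·e.
Whereas u ∉ Z(G) since u·v = uv ≠ u²v = v·u.
Checking each of the 6 elements this way gives Z(G) = {e}, of order 1.

Answer: {e}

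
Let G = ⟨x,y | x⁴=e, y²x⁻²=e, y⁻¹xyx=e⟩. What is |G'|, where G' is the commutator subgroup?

G' = [G, G] is generated by all commutators. The generator-pair commutators are: [x, y] = x².
The subgroup they normally generate is {e, x²}, of order 2.
Check: |G/G'| = 8/2 = 4 is the order of the abelianisation.

Answer: 2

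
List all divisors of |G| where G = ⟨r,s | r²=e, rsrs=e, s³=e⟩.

|G| = 6 = 2 · 3. By Lagrange's theorem the order of any subgroup divides 6; the divisors of 6 are 1, 2, 3, 6.

Answer: 1, 2, 3, 6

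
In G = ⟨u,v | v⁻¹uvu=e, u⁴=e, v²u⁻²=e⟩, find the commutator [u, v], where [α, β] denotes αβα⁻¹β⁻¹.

[u, v] = u·v·u⁻¹·v⁻¹.
  u · v = uv
  (uv) · (u³) = v⁻¹
  (v⁻¹) · (v⁻¹) = u²

Answer: u²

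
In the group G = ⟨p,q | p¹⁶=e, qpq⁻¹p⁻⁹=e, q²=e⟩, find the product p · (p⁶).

Compute p · (p⁶) by multiplying left to right and reducing via the relations at each step:
  p · p⁶ = p⁷

Answer: p⁷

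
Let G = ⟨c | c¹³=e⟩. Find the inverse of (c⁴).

The order of (c⁴) is 13 (smallest k with (c⁴)ᵏ = e), so (c⁴)⁻¹ = (c⁴)¹² = c⁹.
Check: (c⁴) · (c⁹) → (c⁴) · c⁹ = e, giving e as required.

Answer: c⁹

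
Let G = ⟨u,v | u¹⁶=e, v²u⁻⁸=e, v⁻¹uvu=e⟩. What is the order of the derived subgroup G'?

G' = [G, G] is generated by all commutators. The generator-pair commutators are: [u, v] = u².
The subgroup they normally generate is {e, u², u⁴, u⁶, u⁸, u¹⁰, u¹², u¹⁴}, of order 8.
Check: |G/G'| = 32/8 = 4 is the order of the abelianisation.

Answer: 8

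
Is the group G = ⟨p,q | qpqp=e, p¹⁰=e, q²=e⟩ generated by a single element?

Every cyclic group is abelian. But p·q = pq while q·p = p⁹q, so p·q ≠ q·p and G is not abelian. Hence G is not cyclic.

Answer: No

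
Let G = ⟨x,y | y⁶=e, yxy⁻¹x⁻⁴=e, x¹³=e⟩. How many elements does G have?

Enumerate words in the generators, reducing via the relations: the distinct elements are
  {e, x, y, xy, x², x³, x⁴, x⁵, x⁶, x⁷, x⁸, x⁹, y², y³, y⁴, y⁵, xy², xy³, xy⁴, xy⁵, x²y, x³y, x¹², x¹¹, x¹⁰, x⁴y, x⁵y, x⁶y, x⁷y, x⁸y, x⁹y, x²y², x²y³, x²y⁴, x²y⁵, x³y², x³y³, x³y⁴, x³y⁵, x¹²y, x¹¹y, x¹⁰y, x⁴y², x⁴y³, x⁴y⁴, x⁴y⁵, x⁵y², x⁵y³, x⁵y⁴, x⁵y⁵, x⁶y², x⁶y³, x⁶y⁴, x⁶y⁵, x⁷y², x⁷y³, x⁷y⁴, x⁷y⁵, x⁸y², x⁸y³, x⁸y⁴, x⁸y⁵, x⁹y², x⁹y³, x⁹y⁴, x⁹y⁵, x¹²y², x¹²y³, x¹²y⁴, x¹²y⁵, x¹¹y², x¹¹y³, x¹¹y⁴, x¹¹y⁵, x¹⁰y², x¹⁰y³, x¹⁰y⁴, x¹⁰y⁵}.
No further products give new elements, so |G| = 78.

Answer: 78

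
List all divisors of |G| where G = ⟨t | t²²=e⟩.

|G| = 22 = 2 · 11. By Lagrange's theorem the order of any subgroup divides 22; the divisors of 22 are 1, 2, 11, 22.

Answer: 1, 2, 11, 22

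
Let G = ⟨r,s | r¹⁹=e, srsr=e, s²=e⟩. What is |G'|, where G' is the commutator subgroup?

G' = [G, G] is generated by all commutators. The generator-pair commutators are: [r, s] = r².
The subgroup they normally generate is {e, r, r², r³, r⁴, r⁵, r⁶, r⁷, r⁸, r⁹, r¹⁰, r¹¹, r¹², r¹³, r¹⁴, r¹⁵, r¹⁶, r¹⁷, r¹⁸}, of order 19.
Check: |G/G'| = 38/19 = 2 is the order of the abelianisation.

Answer: 19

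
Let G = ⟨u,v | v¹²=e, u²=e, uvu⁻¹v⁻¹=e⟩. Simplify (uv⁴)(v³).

Compute (uv⁴) · (v³) by multiplying left to right and reducing via the relations at each step:
  (uv⁴) · v³ = uv⁷

Answer: uv⁷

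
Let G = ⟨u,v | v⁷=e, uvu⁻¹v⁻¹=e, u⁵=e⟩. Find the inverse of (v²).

The order of (v²) is 7 (smallest k with (v²)ᵏ = e), so (v²)⁻¹ = (v²)⁶ = v⁵.
Check: (v²) · (v⁵) → (v²) · v⁵ = e, giving e as required.

Answer: v⁵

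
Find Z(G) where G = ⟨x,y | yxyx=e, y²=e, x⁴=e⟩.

An element z ∈ Z(G) iff z commutes with every generator.
For example x² is central: (x²)·x = x³ = x·(x²); (x²)·y = x²y = y·(x²).
Whereas x ∉ Z(G) since x·y = xy ≠ x³y = y·x.
Checking each of the 8 elements this way gives Z(G) = {e, x²}, of order 2.

Answer: {e, x²}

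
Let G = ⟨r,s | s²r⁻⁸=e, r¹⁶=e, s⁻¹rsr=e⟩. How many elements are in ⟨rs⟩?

|⟨rs⟩| equals the order of rs. Compute successive powers until reaching e:
  (rs)¹ = rs, (rs)² = r⁸, (rs)³ = rs⁻¹, (rs)⁴ = e.
The smallest positive k with (rs)ᵏ = e is 4, so |⟨rs⟩| = 4.

Answer: 4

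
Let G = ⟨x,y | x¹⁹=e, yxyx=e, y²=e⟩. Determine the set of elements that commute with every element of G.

An element z ∈ Z(G) iff z commutes with every generator.
For example e is central: e·x = x = x·e; e·y = y = y·e.
Whereas x ∉ Z(G) since x·y = xy ≠ x¹⁸y = y·x.
Checking each of the 38 elements this way gives Z(G) = {e}, of order 1.

Answer: {e}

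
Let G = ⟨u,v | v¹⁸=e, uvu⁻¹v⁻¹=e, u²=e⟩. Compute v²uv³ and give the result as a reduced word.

Multiply left to right, reducing at each step:
  (v²) · u = uv²
  (uv²) · v³ = uv⁵

Answer: uv⁵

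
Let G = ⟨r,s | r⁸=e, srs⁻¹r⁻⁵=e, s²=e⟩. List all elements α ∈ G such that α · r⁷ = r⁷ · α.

⟨r⁷⟩ ⊆ C_G(r⁷) since powers of r⁷ commute with r⁷; so |C_G(r⁷)| ≥ |⟨r⁷⟩| = 8.
By orbit–stabilizer, |C_G(r⁷)| = |G| / |conj. class of r⁷| = 16 / 2 = 8.
The 8 elements commuting with r⁷ are {e, r, r², r³, r⁴, r⁵, r⁶, r⁷}.

Answer: {e, r, r², r³, r⁴, r⁵, r⁶, r⁷}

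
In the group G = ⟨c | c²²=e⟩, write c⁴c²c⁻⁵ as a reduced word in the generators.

Multiply left to right, reducing at each step:
  (c⁴) · c² = c⁶
  (c⁶) · c⁻⁵ = c

Answer: c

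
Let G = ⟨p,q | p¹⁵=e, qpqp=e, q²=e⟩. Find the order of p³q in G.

Compute successive powers until reaching e:
  (p³q)¹ = p³q, (p³q)² = e.
The smallest positive k with (p³q)ᵏ = e is 2.

Answer: 2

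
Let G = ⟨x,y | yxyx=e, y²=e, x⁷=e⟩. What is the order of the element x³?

Compute successive powers until reaching e:
  (x³)¹ = x³, (x³)² = x⁶, (x³)³ = x², (x³)⁴ = x⁵, (x³)⁵ = x, (x³)⁶ = x⁴, (x³)⁷ = e.
The smallest positive k with (x³)ᵏ = e is 7.

Answer: 7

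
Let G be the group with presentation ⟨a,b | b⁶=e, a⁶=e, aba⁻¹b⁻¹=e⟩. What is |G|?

Enumerate words in the generators, reducing via the relations: the distinct elements are
  {a, b, e, ab, a², a³, a⁴, a⁵, b², b³, b⁴, b⁵, ab², ab³, ab⁴, ab⁵, a²b, a³b, a⁴b, a⁵b, a²b², a²b³, a²b⁴, a²b⁵, a³b², a³b³, a³b⁴, a³b⁵, a⁴b², a⁴b³, a⁴b⁴, a⁴b⁵, a⁵b², a⁵b³, a⁵b⁴, a⁵b⁵}.
No further products give new elements, so |G| = 36.

Answer: 36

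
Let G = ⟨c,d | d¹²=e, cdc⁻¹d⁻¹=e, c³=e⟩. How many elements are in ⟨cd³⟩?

|⟨cd³⟩| equals the order of cd³. Compute successive powers until reaching e:
  (cd³)¹ = cd³, (cd³)² = c²d⁶, (cd³)³ = d⁹, (cd³)⁴ = c, (cd³)⁵ = c²d³, (cd³)⁶ = d⁶, (cd³)⁷ = cd⁹, (cd³)⁸ = c², (cd³)⁹ = d³, (cd³)¹⁰ = cd⁶, (cd³)¹¹ = c²d⁹, (cd³)¹² = e.
The smallest positive k with (cd³)ᵏ = e is 12, so |⟨cd³⟩| = 12.

Answer: 12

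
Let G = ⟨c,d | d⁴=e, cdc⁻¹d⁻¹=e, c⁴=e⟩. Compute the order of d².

Compute successive powers until reaching e:
  (d²)¹ = d², (d²)² = e.
The smallest positive k with (d²)ᵏ = e is 2.

Answer: 2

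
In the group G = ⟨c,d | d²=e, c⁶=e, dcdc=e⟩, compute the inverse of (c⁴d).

The order of (c⁴d) is 2 (smallest k with (c⁴d)ᵏ = e), so (c⁴d)⁻¹ = (c⁴d)¹ = c⁴d.
Check: (c⁴d) · (c⁴d) → (c⁴d) · c⁴ = d;   d · d = e, giving e as required.

Answer: c⁴d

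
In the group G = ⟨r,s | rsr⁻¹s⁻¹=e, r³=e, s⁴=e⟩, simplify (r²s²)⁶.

Compute successive powers of (r²s²), reducing at each step:
  (r²s²)²: (r²s²) · r² = rs²;   (rs²) · s² = r
  (r²s²)³: r · r² = e;   e · s² = s²
  (r²s²)⁴: (s²) · r² = r²s²;   (r²s²) · s² = r²
  (r²s²)⁵: (r²) · r² = r;   r · s² = rs²
  (r²s²)⁶: (rs²) · r² = s²;   (s²) · s² = e

Answer: e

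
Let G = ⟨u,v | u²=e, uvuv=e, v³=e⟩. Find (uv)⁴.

Compute successive powers of (uv), reducing at each step:
  (uv)²: (uv) · u = v²;   (v²) · v = e
  (uv)³: e · u = u;   u · v = uv
  (uv)⁴: (uv) · u = v²;   (v²) · v = e

Answer: e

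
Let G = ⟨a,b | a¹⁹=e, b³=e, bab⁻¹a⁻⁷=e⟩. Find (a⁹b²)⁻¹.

The order of (a⁹b²) is 3 (smallest k with (a⁹b²)ᵏ = e), so (a⁹b²)⁻¹ = (a⁹b²)² = a¹³b.
Check: (a⁹b²) · (a¹³b) → (a⁹b²) · a¹³ = b²;   (b²) · b = e, giving e as required.

Answer: a¹³b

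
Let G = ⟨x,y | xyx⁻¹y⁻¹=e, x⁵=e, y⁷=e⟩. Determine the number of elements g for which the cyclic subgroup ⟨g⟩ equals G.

G is cyclic of order 35. An element generates G iff its order is 35, and a cyclic group of order 35 has exactly φ(35) = 24 such elements.

Answer: 24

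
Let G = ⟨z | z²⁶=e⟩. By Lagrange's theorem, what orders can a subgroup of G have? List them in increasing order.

|G| = 26 = 2 · 13. By Lagrange's theorem the order of any subgroup divides 26; the divisors of 26 are 1, 2, 13, 26.

Answer: 1, 2, 13, 26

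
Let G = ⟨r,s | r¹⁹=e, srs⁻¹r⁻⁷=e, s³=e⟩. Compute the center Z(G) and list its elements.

An element z ∈ Z(G) iff z commutes with every generator.
For example e is central: e·r = r = r·e; e·s = s = s·e.
Whereas r ∉ Z(G) since r·s = rs ≠ r⁷s = s·r.
Checking each of the 57 elements this way gives Z(G) = {e}, of order 1.

Answer: {e}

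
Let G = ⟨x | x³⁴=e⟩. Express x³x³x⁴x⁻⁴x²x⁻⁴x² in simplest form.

Multiply left to right, reducing at each step:
  (x³) · x³ = x⁶
  (x⁶) · x⁴ = x¹⁰
  (x¹⁰) · x⁻⁴ = x⁶
  (x⁶) · x² = x⁸
  (x⁸) · x⁻⁴ = x⁴
  (x⁴) · x² = x⁶

Answer: x⁶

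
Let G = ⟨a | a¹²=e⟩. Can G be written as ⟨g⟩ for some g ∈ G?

|G| = 12. The element a has order 12 (its powers give 12 distinct elements), so ⟨a⟩ = G and G is cyclic.

Answer: Yes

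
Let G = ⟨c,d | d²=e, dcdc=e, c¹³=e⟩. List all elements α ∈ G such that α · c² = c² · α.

⟨c²⟩ ⊆ C_G(c²) since powers of c² commute with c²; so |C_G(c²)| ≥ |⟨c²⟩| = 13.
By orbit–stabilizer, |C_G(c²)| = |G| / |conj. class of c²| = 26 / 2 = 13.
The 13 elements commuting with c² are {e, c, c², c³, c⁴, c⁵, c⁶, c⁷, c⁸, c⁹, c¹⁰, c¹¹, c¹²}.

Answer: {e, c, c², c³, c⁴, c⁵, c⁶, c⁷, c⁸, c⁹, c¹⁰, c¹¹, c¹²}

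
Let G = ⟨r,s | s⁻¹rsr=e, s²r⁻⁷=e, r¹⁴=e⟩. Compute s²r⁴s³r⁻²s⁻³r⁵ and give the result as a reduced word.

Multiply left to right, reducing at each step:
  (r⁷) · r⁴ = r¹¹
  (r¹¹) · s³ = r⁴s
  (r⁴s) · r⁻² = r⁶s
  (r⁶s) · s⁻³ = r¹³
  (r¹³) · r⁵ = r⁴

Answer: r⁴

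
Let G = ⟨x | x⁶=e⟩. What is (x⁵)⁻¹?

The order of (x⁵) is 6 (smallest k with (x⁵)ᵏ = e), so (x⁵)⁻¹ = (x⁵)⁵ = x.
Check: (x⁵) · x → (x⁵) · x = e, giving e as required.

Answer: x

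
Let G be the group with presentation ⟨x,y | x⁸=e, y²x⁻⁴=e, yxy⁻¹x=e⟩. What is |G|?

Enumerate words in the generators, reducing via the relations: the distinct elements are
  {e, x, y, xy, x², x³, x⁴, x⁵, x⁶, x⁷, x²y, x³y, y⁻¹, xy⁻¹, x²y⁻¹, x³y⁻¹}.
No further products give new elements, so |G| = 16.

Answer: 16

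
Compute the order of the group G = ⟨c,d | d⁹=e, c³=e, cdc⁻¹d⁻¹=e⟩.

Enumerate words in the generators, reducing via the relations: the distinct elements are
  {c, d, e, cd, c², d², d³, d⁴, d⁵, d⁶, d⁷, d⁸, cd², cd³, cd⁴, cd⁵, cd⁶, cd⁷, cd⁸, c²d, c²d², c²d³, c²d⁴, c²d⁵, c²d⁶, c²d⁷, c²d⁸}.
No further products give new elements, so |G| = 27.

Answer: 27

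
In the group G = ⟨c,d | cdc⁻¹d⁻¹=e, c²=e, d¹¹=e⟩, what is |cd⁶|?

Compute successive powers until reaching e:
  (cd⁶)¹ = cd⁶, (cd⁶)² = d, (cd⁶)³ = cd⁷, (cd⁶)⁴ = d², (cd⁶)⁵ = cd⁸, (cd⁶)⁶ = d³, (cd⁶)⁷ = cd⁹, (cd⁶)⁸ = d⁴, (cd⁶)⁹ = cd¹⁰, (cd⁶)¹⁰ = d⁵, (cd⁶)¹¹ = c, (cd⁶)¹² = d⁶, (cd⁶)¹³ = cd, (cd⁶)¹⁴ = d⁷, (cd⁶)¹⁵ = cd², (cd⁶)¹⁶ = d⁸, (cd⁶)¹⁷ = cd³, (cd⁶)¹⁸ = d⁹, (cd⁶)¹⁹ = cd⁴, (cd⁶)²⁰ = d¹⁰, (cd⁶)²¹ = cd⁵, (cd⁶)²² = e.
The smallest positive k with (cd⁶)ᵏ = e is 22.

Answer: 22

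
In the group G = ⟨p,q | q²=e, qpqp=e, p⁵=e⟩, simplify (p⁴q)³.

Compute successive powers of (p⁴q), reducing at each step:
  (p⁴q)²: (p⁴q) · p⁴ = q;   q · q = e
  (p⁴q)³: e · p⁴ = p⁴;   (p⁴) · q = p⁴q

Answer: p⁴q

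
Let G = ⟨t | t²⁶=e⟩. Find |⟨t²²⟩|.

|⟨t²²⟩| equals the order of t²². Compute successive powers until reaching e:
  (t²²)¹ = t²², (t²²)² = t¹⁸, (t²²)³ = t¹⁴, (t²²)⁴ = t¹⁰, (t²²)⁵ = t⁶, (t²²)⁶ = t², (t²²)⁷ = t²⁴, (t²²)⁸ = t²⁰, (t²²)⁹ = t¹⁶, (t²²)¹⁰ = t¹², (t²²)¹¹ = t⁸, (t²²)¹² = t⁴, (t²²)¹³ = e.
The smallest positive k with (t²²)ᵏ = e is 13, so |⟨t²²⟩| = 13.

Answer: 13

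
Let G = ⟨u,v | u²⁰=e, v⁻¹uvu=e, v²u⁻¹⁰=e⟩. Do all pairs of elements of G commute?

u·v = uv but v·u = u⁹v⁻¹, so u·v ≠ v·u and G is not abelian.

Answer: No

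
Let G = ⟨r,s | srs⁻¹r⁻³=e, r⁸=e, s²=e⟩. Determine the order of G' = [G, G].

G' = [G, G] is generated by all commutators. The generator-pair commutators are: [r, s] = r⁶.
The subgroup they normally generate is {e, r², r⁴, r⁶}, of order 4.
Check: |G/G'| = 16/4 = 4 is the order of the abelianisation.

Answer: 4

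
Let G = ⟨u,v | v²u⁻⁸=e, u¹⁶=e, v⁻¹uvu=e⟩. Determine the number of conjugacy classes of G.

The conjugacy classes (representative and size) are:
  [e] (size 1), [u] (size 2), [u¹⁴] (size 2), [u³] (size 2), [u¹²] (size 2), [u⁵] (size 2), [u¹⁰] (size 2), [u⁷] (size 2), [u⁸] (size 1), [u⁶v] (size 8), [u³v⁻¹] (size 8).
Class equation: 1 + 2 + 2 + 2 + 2 + 2 + 2 + 2 + 1 + 8 + 8 = 32 = |G|. So G has 11 conjugacy classes.

Answer: 11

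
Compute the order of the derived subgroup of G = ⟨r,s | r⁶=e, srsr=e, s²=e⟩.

G' = [G, G] is generated by all commutators. The generator-pair commutators are: [r, s] = r².
The subgroup they normally generate is {e, r², r⁴}, of order 3.
Check: |G/G'| = 12/3 = 4 is the order of the abelianisation.

Answer: 3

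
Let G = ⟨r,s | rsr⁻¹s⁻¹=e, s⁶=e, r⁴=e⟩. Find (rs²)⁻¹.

The order of (rs²) is 12 (smallest k with (rs²)ᵏ = e), so (rs²)⁻¹ = (rs²)¹¹ = r³s⁴.
Check: (rs²) · (r³s⁴) → (rs²) · r³ = s²;   (s²) · s⁴ = e, giving e as required.

Answer: r³s⁴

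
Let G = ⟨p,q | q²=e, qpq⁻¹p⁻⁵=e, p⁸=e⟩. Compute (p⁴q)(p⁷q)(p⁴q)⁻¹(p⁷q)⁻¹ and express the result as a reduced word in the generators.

[(p⁴q), (p⁷q)] = (p⁴q)·(p⁷q)·(p⁴q)⁻¹·(p⁷q)⁻¹.
  (p⁴q) · (p⁷q) = p⁷
  (p⁷) · (p⁴q) = p³q
  (p³q) · (p⁵q) = p⁴

Answer: p⁴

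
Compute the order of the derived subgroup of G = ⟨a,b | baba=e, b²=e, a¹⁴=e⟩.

G' = [G, G] is generated by all commutators. The generator-pair commutators are: [a, b] = a².
The subgroup they normally generate is {e, a², a⁴, a⁶, a⁸, a¹⁰, a¹²}, of order 7.
Check: |G/G'| = 28/7 = 4 is the order of the abelianisation.

Answer: 7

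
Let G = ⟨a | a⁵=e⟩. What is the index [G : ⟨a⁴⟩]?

First find ord(a⁴) by computing successive powers:
  (a⁴)¹ = a⁴, (a⁴)² = a³, (a⁴)³ = a², (a⁴)⁴ = a, (a⁴)⁵ = e.
So |⟨a⁴⟩| = ord(a⁴) = 5. With |G| = 5, by Lagrange [G : ⟨a⁴⟩] = 5/5 = 1.

Answer: 1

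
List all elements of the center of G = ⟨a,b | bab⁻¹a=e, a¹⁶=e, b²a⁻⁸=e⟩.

An element z ∈ Z(G) iff z commutes with every generator.
For example a⁸ is central: (a⁸)·a = a⁹ = a·(a⁸); (a⁸)·b = b⁻¹ = b·(a⁸).
Whereas a ∉ Z(G) since a·b = ab ≠ a⁷b⁻¹ = b·a.
Checking each of the 32 elements this way gives Z(G) = {e, a⁸}, of order 2.

Answer: {e, a⁸}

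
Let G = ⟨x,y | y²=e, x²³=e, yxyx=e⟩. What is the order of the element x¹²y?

Compute successive powers until reaching e:
  (x¹²y)¹ = x¹²y, (x¹²y)² = e.
The smallest positive k with (x¹²y)ᵏ = e is 2.

Answer: 2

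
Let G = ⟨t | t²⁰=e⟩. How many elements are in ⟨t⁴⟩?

|⟨t⁴⟩| equals the order of t⁴. Compute successive powers until reaching e:
  (t⁴)¹ = t⁴, (t⁴)² = t⁸, (t⁴)³ = t¹², (t⁴)⁴ = t¹⁶, (t⁴)⁵ = e.
The smallest positive k with (t⁴)ᵏ = e is 5, so |⟨t⁴⟩| = 5.

Answer: 5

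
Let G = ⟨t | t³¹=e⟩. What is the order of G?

G is generated by a single element, so G is cyclic. The relator gives t³¹ = e and no smaller power is forced to be e, so the 31 powers {e, t, t², t³, t⁴, t⁵, t⁶, t⁷, t⁸, t⁹, t²², t²³, t²¹, t²⁰, t²⁴, t²⁵, t²⁶, t²⁷, t²⁸, t²⁹, t³⁰, t¹², t¹³, t¹¹, t¹⁰, t¹⁴, t¹⁵, t¹⁶, t¹⁷, t¹⁸, t¹⁹} are distinct. Hence |G| = 31.

Answer: 31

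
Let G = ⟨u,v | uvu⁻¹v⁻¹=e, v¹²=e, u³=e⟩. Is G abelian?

Each pair of generators commutes: u·v = uv = v·u. Since the generators pairwise commute, every element of G commutes with every other, so G is abelian.

Answer: Yes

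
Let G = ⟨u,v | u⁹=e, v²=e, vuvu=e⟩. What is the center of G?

An element z ∈ Z(G) iff z commutes with every generator.
For example e is central: e·u = u = u·e; e·v = v = v·e.
Whereas u ∉ Z(G) since u·v = uv ≠ u⁸v = v·u.
Checking each of the 18 elements this way gives Z(G) = {e}, of order 1.

Answer: {e}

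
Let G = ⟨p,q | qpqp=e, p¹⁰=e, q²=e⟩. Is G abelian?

p·q = pq but q·p = p⁹q, so p·q ≠ q·p and G is not abelian.

Answer: No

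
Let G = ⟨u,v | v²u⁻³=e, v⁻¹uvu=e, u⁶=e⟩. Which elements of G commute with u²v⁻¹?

⟨u²v⁻¹⟩ ⊆ C_G(u²v⁻¹) since powers of u²v⁻¹ commute with u²v⁻¹; so |C_G(u²v⁻¹)| ≥ |⟨u²v⁻¹⟩| = 4.
By orbit–stabilizer, |C_G(u²v⁻¹)| = |G| / |conj. class of u²v⁻¹| = 12 / 3 = 4.
The 4 elements commuting with u²v⁻¹ are {e, u³, u²v, u²v⁻¹}.

Answer: {e, u³, u²v, u²v⁻¹}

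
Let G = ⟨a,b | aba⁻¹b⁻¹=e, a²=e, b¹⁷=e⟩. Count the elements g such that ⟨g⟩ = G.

G is cyclic of order 34. An element generates G iff its order is 34, and a cyclic group of order 34 has exactly φ(34) = 16 such elements.

Answer: 16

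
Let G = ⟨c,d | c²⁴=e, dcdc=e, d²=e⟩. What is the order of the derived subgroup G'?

G' = [G, G] is generated by all commutators. The generator-pair commutators are: [c, d] = c².
The subgroup they normally generate is {e, c², c⁴, c⁶, c⁸, c¹⁰, c¹², c¹⁴, c¹⁶, c¹⁸, c²⁰, c²²}, of order 12.
Check: |G/G'| = 48/12 = 4 is the order of the abelianisation.

Answer: 12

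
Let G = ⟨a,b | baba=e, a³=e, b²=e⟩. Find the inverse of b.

The order of b is 2 (smallest k with bᵏ = e), so b⁻¹ = b¹ = b.
Check: b · b → b · b = e, giving e as required.

Answer: b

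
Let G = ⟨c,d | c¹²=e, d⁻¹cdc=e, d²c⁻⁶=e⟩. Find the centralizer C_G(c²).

⟨c²⟩ ⊆ C_G(c²) since powers of c² commute with c²; so |C_G(c²)| ≥ |⟨c²⟩| = 6.
By orbit–stabilizer, |C_G(c²)| = |G| / |conj. class of c²| = 24 / 2 = 12.
The 12 elements commuting with c² are {e, c, c², c³, c⁴, c⁵, c⁶, c⁷, c⁸, c⁹, c¹⁰, c¹¹}.

Answer: {e, c, c², c³, c⁴, c⁵, c⁶, c⁷, c⁸, c⁹, c¹⁰, c¹¹}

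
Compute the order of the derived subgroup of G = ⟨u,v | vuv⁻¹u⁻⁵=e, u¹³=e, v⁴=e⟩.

G' = [G, G] is generated by all commutators. The generator-pair commutators are: [u, v] = u⁹.
The subgroup they normally generate is {e, u, u², u³, u⁴, u⁵, u⁶, u⁷, u⁸, u⁹, u¹⁰, u¹¹, u¹²}, of order 13.
Check: |G/G'| = 52/13 = 4 is the order of the abelianisation.

Answer: 13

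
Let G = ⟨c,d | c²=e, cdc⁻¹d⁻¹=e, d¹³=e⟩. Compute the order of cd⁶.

Compute successive powers until reaching e:
  (cd⁶)¹ = cd⁶, (cd⁶)² = d¹², (cd⁶)³ = cd⁵, (cd⁶)⁴ = d¹¹, (cd⁶)⁵ = cd⁴, (cd⁶)⁶ = d¹⁰, (cd⁶)⁷ = cd³, (cd⁶)⁸ = d⁹, (cd⁶)⁹ = cd², (cd⁶)¹⁰ = d⁸, (cd⁶)¹¹ = cd, (cd⁶)¹² = d⁷, (cd⁶)¹³ = c, (cd⁶)¹⁴ = d⁶, (cd⁶)¹⁵ = cd¹², (cd⁶)¹⁶ = d⁵, (cd⁶)¹⁷ = cd¹¹, (cd⁶)¹⁸ = d⁴, (cd⁶)¹⁹ = cd¹⁰, (cd⁶)²⁰ = d³, (cd⁶)²¹ = cd⁹, (cd⁶)²² = d², (cd⁶)²³ = cd⁸, (cd⁶)²⁴ = d, (cd⁶)²⁵ = cd⁷, (cd⁶)²⁶ = e.
The smallest positive k with (cd⁶)ᵏ = e is 26.

Answer: 26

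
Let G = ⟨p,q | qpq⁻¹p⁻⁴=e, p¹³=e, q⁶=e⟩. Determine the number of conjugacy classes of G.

The conjugacy classes (representative and size) are:
  [e] (size 1), [p⁴] (size 6), [p¹¹] (size 6), [p⁷q] (size 13), [p⁸q²] (size 13), [p¹²q³] (size 13), [p⁵q⁴] (size 13), [p¹¹q⁵] (size 13).
Class equation: 1 + 6 + 6 + 13 + 13 + 13 + 13 + 13 = 78 = |G|. So G has 8 conjugacy classes.

Answer: 8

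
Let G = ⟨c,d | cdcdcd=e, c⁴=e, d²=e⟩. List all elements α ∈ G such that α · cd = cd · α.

⟨cd⟩ ⊆ C_G(cd) since powers of cd commute with cd; so |C_G(cd)| ≥ |⟨cd⟩| = 3.
By orbit–stabilizer, |C_G(cd)| = |G| / |conj. class of cd| = 24 / 8 = 3.
The 3 elements commuting with cd are {e, cd, dc³}.

Answer: {e, cd, dc³}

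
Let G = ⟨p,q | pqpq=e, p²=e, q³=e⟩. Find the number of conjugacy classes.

The conjugacy classes (representative and size) are:
  [e] (size 1), [pq²] (size 3), [q²] (size 2).
Class equation: 1 + 3 + 2 = 6 = |G|. So G has 3 conjugacy classes.

Answer: 3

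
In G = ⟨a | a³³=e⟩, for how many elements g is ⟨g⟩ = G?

G is cyclic of order 33. An element generates G iff its order is 33, and a cyclic group of order 33 has exactly φ(33) = 20 such elements.

Answer: 20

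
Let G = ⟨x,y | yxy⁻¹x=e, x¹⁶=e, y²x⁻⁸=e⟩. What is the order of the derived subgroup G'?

G' = [G, G] is generated by all commutators. The generator-pair commutators are: [x, y] = x².
The subgroup they normally generate is {e, x², x⁴, x⁶, x⁸, x¹⁰, x¹², x¹⁴}, of order 8.
Check: |G/G'| = 32/8 = 4 is the order of the abelianisation.

Answer: 8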